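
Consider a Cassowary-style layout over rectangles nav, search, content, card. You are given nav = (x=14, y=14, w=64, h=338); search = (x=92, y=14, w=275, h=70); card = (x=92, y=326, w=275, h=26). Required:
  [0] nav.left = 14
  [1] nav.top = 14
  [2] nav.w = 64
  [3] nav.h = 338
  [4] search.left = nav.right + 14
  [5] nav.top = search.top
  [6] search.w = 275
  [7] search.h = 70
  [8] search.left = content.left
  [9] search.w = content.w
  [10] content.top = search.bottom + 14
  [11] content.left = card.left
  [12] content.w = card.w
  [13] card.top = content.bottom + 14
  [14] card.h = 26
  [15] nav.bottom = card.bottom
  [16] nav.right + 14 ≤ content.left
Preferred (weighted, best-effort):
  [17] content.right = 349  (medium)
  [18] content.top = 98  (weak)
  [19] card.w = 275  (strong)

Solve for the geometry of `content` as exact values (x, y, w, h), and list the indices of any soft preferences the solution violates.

content = (x=92, y=98, w=275, h=214)
violated soft preferences: 17

1. content.x = 92  [search.left = content.left]
2. content.w = 275  [search.w = content.w]
3. content.y = 98  [content.top = search.bottom + 14]
4. content.h = 214  [card.top = content.bottom + 14]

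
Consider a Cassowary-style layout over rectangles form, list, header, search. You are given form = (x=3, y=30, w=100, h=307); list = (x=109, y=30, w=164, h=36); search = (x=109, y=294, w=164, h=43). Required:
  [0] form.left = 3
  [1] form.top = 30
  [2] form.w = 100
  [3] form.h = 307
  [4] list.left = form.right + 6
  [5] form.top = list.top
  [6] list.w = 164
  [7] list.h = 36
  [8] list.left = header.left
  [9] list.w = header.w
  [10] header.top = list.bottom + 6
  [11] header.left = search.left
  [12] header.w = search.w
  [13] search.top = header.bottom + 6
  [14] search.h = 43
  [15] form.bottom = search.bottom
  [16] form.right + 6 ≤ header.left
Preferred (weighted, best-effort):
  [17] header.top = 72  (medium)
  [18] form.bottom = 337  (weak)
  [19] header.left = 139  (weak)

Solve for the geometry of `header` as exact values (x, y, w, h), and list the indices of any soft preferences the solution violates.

1. header.x = 109  [list.left = header.left]
2. header.w = 164  [list.w = header.w]
3. header.y = 72  [header.top = list.bottom + 6]
4. header.h = 216  [search.top = header.bottom + 6]

header = (x=109, y=72, w=164, h=216)
violated soft preferences: 19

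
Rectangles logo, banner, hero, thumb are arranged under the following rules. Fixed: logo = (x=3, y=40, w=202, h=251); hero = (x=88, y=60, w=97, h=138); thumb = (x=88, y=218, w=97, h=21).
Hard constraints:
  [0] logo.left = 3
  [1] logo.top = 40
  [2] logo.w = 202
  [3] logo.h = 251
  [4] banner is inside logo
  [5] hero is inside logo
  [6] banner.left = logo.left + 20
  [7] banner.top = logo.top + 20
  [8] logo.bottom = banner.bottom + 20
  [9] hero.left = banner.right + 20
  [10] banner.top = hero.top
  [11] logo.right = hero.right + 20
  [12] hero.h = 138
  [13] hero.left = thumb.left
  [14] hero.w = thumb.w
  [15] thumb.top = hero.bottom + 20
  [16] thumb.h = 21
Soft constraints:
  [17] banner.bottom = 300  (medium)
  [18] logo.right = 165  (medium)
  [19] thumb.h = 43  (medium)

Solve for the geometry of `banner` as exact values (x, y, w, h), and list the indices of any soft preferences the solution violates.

banner = (x=23, y=60, w=45, h=211)
violated soft preferences: 17, 18, 19

1. banner.x = 23  [banner.left = logo.left + 20]
2. banner.y = 60  [banner.top = logo.top + 20]
3. banner.h = 211  [logo.bottom = banner.bottom + 20]
4. banner.w = 45  [hero.left = banner.right + 20]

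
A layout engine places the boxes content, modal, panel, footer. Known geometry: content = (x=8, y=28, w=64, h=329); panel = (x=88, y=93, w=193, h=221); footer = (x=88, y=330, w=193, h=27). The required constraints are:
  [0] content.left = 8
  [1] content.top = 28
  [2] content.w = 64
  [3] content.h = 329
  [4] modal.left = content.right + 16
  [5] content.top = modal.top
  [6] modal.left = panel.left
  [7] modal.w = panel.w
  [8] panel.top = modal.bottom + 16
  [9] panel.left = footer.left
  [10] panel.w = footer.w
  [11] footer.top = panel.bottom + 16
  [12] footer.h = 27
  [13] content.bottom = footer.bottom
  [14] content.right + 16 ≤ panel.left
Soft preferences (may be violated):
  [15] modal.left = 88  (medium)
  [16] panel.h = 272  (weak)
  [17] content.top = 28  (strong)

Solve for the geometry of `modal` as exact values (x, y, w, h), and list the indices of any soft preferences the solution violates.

modal = (x=88, y=28, w=193, h=49)
violated soft preferences: 16

1. modal.x = 88  [modal.left = content.right + 16]
2. modal.y = 28  [content.top = modal.top]
3. modal.w = 193  [modal.w = panel.w]
4. modal.h = 49  [panel.top = modal.bottom + 16]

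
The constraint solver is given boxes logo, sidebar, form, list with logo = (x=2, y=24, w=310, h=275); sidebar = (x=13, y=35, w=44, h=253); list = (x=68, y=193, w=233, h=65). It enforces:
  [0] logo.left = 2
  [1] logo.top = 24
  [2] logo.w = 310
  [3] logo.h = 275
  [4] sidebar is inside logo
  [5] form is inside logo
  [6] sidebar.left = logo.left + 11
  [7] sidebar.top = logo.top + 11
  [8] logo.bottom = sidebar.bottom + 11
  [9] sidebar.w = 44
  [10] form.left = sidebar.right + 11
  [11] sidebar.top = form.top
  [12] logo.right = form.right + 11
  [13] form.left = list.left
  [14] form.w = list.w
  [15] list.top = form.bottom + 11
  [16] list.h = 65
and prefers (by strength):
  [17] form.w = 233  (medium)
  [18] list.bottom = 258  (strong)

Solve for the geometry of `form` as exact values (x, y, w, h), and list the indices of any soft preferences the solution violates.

form = (x=68, y=35, w=233, h=147)
violated soft preferences: none

1. form.x = 68  [form.left = sidebar.right + 11]
2. form.y = 35  [sidebar.top = form.top]
3. form.w = 233  [logo.right = form.right + 11]
4. form.h = 147  [list.top = form.bottom + 11]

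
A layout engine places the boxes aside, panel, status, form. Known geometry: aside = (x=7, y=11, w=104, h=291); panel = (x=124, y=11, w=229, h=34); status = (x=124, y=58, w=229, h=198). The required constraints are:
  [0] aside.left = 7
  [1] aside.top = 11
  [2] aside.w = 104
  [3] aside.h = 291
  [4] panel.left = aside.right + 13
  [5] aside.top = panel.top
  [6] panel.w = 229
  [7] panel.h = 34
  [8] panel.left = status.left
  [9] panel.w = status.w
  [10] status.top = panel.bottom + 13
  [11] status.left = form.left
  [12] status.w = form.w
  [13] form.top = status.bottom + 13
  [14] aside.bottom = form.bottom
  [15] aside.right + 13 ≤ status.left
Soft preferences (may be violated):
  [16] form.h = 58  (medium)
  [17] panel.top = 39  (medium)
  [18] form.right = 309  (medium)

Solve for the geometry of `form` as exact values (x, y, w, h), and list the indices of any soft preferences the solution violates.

form = (x=124, y=269, w=229, h=33)
violated soft preferences: 16, 17, 18

1. form.x = 124  [status.left = form.left]
2. form.w = 229  [status.w = form.w]
3. form.y = 269  [form.top = status.bottom + 13]
4. form.h = 33  [aside.bottom = form.bottom]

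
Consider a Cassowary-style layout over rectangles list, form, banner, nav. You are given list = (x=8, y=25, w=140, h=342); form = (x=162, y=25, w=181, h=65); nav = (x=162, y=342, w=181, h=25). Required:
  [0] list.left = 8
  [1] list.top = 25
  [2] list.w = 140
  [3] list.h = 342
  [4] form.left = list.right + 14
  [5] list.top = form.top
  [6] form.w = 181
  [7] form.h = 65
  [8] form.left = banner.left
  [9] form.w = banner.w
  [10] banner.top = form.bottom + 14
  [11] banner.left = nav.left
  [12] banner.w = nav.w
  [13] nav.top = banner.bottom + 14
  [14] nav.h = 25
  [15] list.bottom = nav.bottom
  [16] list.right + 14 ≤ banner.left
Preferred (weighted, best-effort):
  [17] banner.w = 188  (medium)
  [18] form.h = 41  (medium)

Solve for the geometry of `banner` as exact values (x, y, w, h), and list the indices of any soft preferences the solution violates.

1. banner.x = 162  [form.left = banner.left]
2. banner.w = 181  [form.w = banner.w]
3. banner.y = 104  [banner.top = form.bottom + 14]
4. banner.h = 224  [nav.top = banner.bottom + 14]

banner = (x=162, y=104, w=181, h=224)
violated soft preferences: 17, 18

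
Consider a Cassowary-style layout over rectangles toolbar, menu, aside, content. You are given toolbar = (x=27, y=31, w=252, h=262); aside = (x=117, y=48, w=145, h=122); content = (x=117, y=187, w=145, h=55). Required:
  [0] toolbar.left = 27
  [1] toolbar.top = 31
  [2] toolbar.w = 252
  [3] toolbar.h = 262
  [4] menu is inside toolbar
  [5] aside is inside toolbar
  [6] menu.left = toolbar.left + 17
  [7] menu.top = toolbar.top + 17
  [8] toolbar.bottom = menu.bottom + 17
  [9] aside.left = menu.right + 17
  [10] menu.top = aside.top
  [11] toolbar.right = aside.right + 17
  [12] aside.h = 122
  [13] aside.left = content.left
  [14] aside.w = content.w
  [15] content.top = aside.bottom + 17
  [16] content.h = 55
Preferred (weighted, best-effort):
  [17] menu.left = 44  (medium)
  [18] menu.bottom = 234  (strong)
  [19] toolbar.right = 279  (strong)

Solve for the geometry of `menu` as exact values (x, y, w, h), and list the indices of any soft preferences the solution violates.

menu = (x=44, y=48, w=56, h=228)
violated soft preferences: 18

1. menu.x = 44  [menu.left = toolbar.left + 17]
2. menu.y = 48  [menu.top = toolbar.top + 17]
3. menu.h = 228  [toolbar.bottom = menu.bottom + 17]
4. menu.w = 56  [aside.left = menu.right + 17]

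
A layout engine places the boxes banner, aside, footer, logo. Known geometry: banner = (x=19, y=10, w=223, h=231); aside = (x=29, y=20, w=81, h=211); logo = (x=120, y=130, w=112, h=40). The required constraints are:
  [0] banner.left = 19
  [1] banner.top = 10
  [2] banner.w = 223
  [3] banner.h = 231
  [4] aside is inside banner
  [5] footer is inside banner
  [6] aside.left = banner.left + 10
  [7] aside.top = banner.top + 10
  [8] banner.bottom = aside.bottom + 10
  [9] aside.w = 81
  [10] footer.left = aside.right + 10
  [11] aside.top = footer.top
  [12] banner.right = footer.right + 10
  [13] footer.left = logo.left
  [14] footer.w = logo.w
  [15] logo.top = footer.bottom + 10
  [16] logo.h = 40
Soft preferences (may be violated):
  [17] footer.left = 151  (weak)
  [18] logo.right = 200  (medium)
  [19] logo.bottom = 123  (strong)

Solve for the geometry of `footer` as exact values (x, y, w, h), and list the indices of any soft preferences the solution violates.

1. footer.x = 120  [footer.left = aside.right + 10]
2. footer.y = 20  [aside.top = footer.top]
3. footer.w = 112  [banner.right = footer.right + 10]
4. footer.h = 100  [logo.top = footer.bottom + 10]

footer = (x=120, y=20, w=112, h=100)
violated soft preferences: 17, 18, 19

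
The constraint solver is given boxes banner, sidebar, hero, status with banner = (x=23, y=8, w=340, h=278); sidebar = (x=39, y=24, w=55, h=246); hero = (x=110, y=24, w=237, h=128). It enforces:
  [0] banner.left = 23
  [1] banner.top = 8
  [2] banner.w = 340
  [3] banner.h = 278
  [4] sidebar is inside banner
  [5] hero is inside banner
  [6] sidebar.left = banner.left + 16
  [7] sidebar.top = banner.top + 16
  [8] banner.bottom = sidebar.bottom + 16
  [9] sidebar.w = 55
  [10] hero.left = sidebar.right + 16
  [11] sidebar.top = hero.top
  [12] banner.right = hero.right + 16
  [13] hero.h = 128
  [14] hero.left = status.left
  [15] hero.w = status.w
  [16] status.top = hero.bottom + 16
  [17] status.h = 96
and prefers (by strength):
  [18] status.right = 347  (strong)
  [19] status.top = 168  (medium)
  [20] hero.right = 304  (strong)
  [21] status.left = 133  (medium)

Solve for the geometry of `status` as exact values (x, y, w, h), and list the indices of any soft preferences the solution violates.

1. status.x = 110  [hero.left = status.left]
2. status.w = 237  [hero.w = status.w]
3. status.y = 168  [status.top = hero.bottom + 16]
4. status.h = 96  [status.h = 96]

status = (x=110, y=168, w=237, h=96)
violated soft preferences: 20, 21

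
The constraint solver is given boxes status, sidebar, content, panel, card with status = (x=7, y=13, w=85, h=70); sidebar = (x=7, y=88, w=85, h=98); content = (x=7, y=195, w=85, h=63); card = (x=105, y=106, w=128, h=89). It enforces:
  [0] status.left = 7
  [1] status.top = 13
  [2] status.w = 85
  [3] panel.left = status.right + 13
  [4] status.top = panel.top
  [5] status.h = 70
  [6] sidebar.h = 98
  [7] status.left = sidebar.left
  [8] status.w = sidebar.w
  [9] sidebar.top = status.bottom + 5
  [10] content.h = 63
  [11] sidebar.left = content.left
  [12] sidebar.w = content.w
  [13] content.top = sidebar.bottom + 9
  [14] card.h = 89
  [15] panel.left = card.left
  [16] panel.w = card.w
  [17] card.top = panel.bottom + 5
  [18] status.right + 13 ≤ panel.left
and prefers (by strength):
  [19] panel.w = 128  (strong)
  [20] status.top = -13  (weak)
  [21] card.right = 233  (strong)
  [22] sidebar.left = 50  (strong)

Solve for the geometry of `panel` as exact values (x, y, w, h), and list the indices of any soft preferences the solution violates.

1. panel.x = 105  [panel.left = status.right + 13]
2. panel.y = 13  [status.top = panel.top]
3. panel.w = 128  [panel.w = card.w]
4. panel.h = 88  [card.top = panel.bottom + 5]

panel = (x=105, y=13, w=128, h=88)
violated soft preferences: 20, 22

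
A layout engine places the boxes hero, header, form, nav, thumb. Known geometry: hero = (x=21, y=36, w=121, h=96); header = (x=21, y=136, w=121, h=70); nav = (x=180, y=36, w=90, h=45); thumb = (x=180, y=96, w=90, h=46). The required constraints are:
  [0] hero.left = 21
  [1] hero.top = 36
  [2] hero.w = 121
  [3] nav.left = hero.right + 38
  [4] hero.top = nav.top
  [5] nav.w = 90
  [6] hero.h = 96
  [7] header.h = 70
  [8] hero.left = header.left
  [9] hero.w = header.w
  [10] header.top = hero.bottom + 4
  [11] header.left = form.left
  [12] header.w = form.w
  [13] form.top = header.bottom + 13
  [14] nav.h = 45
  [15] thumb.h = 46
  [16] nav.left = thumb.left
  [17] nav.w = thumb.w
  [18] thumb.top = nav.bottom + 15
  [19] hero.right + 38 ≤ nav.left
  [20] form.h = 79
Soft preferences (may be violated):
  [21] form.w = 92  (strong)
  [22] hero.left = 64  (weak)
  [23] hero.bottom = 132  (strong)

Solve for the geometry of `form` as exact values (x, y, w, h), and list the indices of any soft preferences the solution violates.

form = (x=21, y=219, w=121, h=79)
violated soft preferences: 21, 22

1. form.x = 21  [header.left = form.left]
2. form.w = 121  [header.w = form.w]
3. form.y = 219  [form.top = header.bottom + 13]
4. form.h = 79  [form.h = 79]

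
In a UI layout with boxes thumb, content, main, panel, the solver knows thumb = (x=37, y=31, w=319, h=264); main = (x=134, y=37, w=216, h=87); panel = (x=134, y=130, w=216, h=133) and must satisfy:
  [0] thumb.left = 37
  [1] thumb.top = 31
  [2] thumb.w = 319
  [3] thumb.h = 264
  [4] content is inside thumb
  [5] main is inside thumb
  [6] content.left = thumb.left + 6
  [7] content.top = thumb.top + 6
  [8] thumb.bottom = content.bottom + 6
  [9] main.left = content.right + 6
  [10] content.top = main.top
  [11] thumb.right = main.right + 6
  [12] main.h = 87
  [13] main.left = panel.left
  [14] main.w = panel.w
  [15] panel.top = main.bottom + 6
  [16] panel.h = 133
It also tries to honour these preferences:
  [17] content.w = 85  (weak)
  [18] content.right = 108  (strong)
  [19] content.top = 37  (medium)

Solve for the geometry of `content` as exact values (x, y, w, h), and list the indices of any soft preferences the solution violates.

1. content.x = 43  [content.left = thumb.left + 6]
2. content.y = 37  [content.top = thumb.top + 6]
3. content.h = 252  [thumb.bottom = content.bottom + 6]
4. content.w = 85  [main.left = content.right + 6]

content = (x=43, y=37, w=85, h=252)
violated soft preferences: 18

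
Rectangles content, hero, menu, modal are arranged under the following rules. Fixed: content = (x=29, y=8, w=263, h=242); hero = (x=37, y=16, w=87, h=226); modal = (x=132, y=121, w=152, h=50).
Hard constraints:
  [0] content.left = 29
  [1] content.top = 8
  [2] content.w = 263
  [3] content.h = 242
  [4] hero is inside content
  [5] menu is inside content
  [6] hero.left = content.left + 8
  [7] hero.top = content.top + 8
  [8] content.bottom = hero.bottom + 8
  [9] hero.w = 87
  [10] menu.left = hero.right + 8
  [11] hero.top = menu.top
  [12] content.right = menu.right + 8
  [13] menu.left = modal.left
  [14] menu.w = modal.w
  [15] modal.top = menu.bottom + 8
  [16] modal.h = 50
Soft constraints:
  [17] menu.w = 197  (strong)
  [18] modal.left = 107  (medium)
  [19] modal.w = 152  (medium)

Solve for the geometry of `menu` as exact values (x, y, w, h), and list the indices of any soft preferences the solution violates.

1. menu.x = 132  [menu.left = hero.right + 8]
2. menu.y = 16  [hero.top = menu.top]
3. menu.w = 152  [content.right = menu.right + 8]
4. menu.h = 97  [modal.top = menu.bottom + 8]

menu = (x=132, y=16, w=152, h=97)
violated soft preferences: 17, 18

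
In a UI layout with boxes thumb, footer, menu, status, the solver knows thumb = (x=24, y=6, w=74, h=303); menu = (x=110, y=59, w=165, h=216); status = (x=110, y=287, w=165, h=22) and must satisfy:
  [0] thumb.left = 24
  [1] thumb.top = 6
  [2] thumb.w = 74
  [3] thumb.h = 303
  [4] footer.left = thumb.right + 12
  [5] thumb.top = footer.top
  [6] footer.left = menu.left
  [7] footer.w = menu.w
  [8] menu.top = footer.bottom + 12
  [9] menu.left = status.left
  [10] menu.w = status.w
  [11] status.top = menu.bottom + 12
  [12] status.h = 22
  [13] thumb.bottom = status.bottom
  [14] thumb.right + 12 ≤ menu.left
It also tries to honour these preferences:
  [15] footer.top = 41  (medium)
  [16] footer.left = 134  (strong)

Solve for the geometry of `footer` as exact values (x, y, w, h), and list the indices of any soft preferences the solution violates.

footer = (x=110, y=6, w=165, h=41)
violated soft preferences: 15, 16

1. footer.x = 110  [footer.left = thumb.right + 12]
2. footer.y = 6  [thumb.top = footer.top]
3. footer.w = 165  [footer.w = menu.w]
4. footer.h = 41  [menu.top = footer.bottom + 12]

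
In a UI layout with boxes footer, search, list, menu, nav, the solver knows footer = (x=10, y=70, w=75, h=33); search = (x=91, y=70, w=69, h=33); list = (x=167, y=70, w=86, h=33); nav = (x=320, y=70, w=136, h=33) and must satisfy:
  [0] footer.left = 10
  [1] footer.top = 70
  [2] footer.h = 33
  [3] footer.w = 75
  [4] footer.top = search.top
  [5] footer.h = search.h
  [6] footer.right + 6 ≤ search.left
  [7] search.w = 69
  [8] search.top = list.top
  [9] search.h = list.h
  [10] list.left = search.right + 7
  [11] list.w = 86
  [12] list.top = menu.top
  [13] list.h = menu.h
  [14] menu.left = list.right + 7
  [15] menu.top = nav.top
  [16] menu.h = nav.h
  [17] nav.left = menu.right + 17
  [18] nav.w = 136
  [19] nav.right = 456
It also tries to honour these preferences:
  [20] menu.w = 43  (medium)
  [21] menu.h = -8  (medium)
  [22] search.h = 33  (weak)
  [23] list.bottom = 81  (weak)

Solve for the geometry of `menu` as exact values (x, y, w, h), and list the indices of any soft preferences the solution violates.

menu = (x=260, y=70, w=43, h=33)
violated soft preferences: 21, 23

1. menu.y = 70  [list.top = menu.top]
2. menu.h = 33  [list.h = menu.h]
3. menu.x = 260  [menu.left = list.right + 7]
4. menu.w = 43  [nav.left = menu.right + 17]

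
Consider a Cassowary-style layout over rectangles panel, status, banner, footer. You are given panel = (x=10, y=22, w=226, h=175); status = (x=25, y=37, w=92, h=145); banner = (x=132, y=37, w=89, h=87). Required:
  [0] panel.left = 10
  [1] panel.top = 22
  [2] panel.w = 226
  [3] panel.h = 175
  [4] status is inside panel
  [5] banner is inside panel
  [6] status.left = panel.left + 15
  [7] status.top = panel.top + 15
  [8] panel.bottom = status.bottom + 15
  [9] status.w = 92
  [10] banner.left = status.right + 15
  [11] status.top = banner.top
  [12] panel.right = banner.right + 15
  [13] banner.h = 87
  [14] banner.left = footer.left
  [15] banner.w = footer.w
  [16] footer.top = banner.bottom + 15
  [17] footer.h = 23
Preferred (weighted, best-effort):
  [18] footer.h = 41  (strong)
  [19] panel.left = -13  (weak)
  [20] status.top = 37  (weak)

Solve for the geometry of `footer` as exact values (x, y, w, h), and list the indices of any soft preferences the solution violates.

footer = (x=132, y=139, w=89, h=23)
violated soft preferences: 18, 19

1. footer.x = 132  [banner.left = footer.left]
2. footer.w = 89  [banner.w = footer.w]
3. footer.y = 139  [footer.top = banner.bottom + 15]
4. footer.h = 23  [footer.h = 23]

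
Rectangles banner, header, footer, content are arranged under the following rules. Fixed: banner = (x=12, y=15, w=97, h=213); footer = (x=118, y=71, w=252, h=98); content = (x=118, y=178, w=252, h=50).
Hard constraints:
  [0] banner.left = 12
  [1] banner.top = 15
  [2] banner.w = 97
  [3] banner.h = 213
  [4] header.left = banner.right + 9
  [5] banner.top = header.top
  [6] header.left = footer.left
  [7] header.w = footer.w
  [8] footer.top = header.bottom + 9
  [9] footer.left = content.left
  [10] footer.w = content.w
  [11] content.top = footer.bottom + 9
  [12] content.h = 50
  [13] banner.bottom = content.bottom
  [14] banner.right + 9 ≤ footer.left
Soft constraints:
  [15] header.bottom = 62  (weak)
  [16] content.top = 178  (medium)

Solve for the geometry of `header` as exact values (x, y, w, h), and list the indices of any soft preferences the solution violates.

1. header.x = 118  [header.left = banner.right + 9]
2. header.y = 15  [banner.top = header.top]
3. header.w = 252  [header.w = footer.w]
4. header.h = 47  [footer.top = header.bottom + 9]

header = (x=118, y=15, w=252, h=47)
violated soft preferences: none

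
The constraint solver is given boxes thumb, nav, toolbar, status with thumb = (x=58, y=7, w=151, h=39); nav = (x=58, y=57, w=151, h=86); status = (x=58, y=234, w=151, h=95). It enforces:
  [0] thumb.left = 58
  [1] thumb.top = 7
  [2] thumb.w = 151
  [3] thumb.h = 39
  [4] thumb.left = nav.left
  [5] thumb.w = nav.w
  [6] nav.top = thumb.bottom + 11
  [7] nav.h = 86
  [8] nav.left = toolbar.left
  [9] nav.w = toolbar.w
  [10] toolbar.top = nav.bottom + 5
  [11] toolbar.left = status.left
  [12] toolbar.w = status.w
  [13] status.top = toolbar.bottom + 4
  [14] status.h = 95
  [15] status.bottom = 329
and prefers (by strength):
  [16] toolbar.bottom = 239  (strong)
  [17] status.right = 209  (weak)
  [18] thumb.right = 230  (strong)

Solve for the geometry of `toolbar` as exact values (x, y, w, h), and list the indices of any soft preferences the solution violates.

toolbar = (x=58, y=148, w=151, h=82)
violated soft preferences: 16, 18

1. toolbar.x = 58  [nav.left = toolbar.left]
2. toolbar.w = 151  [nav.w = toolbar.w]
3. toolbar.y = 148  [toolbar.top = nav.bottom + 5]
4. toolbar.h = 82  [status.top = toolbar.bottom + 4]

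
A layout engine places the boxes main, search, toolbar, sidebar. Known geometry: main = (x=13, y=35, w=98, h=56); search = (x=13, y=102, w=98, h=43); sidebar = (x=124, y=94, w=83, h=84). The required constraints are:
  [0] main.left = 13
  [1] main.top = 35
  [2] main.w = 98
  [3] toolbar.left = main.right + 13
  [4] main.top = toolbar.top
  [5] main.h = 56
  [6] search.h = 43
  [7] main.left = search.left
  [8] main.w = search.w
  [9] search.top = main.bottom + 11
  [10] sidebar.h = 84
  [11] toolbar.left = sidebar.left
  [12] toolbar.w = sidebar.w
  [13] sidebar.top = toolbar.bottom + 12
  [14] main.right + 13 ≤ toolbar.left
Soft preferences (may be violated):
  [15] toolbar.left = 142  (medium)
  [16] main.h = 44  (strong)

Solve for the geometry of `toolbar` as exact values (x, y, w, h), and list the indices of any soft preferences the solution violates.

toolbar = (x=124, y=35, w=83, h=47)
violated soft preferences: 15, 16

1. toolbar.x = 124  [toolbar.left = main.right + 13]
2. toolbar.y = 35  [main.top = toolbar.top]
3. toolbar.w = 83  [toolbar.w = sidebar.w]
4. toolbar.h = 47  [sidebar.top = toolbar.bottom + 12]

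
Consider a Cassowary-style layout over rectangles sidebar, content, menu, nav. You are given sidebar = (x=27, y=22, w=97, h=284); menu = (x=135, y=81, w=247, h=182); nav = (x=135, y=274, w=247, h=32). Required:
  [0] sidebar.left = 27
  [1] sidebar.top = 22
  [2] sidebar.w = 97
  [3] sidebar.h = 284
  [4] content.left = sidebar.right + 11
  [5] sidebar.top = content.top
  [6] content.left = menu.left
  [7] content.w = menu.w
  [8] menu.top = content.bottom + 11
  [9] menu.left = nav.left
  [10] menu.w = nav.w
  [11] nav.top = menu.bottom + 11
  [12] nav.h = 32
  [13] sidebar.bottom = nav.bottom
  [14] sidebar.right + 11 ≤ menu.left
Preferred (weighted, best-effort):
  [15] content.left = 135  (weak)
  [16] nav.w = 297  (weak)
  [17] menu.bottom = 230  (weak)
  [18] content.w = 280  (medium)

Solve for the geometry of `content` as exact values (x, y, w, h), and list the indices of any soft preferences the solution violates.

1. content.x = 135  [content.left = sidebar.right + 11]
2. content.y = 22  [sidebar.top = content.top]
3. content.w = 247  [content.w = menu.w]
4. content.h = 48  [menu.top = content.bottom + 11]

content = (x=135, y=22, w=247, h=48)
violated soft preferences: 16, 17, 18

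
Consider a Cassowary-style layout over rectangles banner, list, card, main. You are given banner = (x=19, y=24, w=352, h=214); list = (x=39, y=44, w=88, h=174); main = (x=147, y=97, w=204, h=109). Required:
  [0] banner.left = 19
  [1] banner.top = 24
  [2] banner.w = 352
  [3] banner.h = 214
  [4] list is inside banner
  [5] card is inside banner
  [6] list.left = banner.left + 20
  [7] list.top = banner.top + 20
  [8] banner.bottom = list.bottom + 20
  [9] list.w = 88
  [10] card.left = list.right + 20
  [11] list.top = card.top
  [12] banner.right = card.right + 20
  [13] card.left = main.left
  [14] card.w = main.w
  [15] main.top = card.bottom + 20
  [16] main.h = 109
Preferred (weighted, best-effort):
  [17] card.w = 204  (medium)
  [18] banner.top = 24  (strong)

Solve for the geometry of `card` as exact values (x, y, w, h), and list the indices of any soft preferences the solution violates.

1. card.x = 147  [card.left = list.right + 20]
2. card.y = 44  [list.top = card.top]
3. card.w = 204  [banner.right = card.right + 20]
4. card.h = 33  [main.top = card.bottom + 20]

card = (x=147, y=44, w=204, h=33)
violated soft preferences: none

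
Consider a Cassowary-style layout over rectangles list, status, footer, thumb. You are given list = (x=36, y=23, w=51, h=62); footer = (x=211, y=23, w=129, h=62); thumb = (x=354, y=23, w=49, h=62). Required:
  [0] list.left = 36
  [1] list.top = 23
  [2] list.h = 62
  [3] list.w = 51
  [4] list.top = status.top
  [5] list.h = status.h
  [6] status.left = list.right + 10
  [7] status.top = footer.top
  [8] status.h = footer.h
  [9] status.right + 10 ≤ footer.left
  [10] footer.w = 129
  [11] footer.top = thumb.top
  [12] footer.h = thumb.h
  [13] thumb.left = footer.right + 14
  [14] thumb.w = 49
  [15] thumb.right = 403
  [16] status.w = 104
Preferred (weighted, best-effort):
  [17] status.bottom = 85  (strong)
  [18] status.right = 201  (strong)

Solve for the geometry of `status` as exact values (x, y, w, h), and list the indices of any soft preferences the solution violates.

status = (x=97, y=23, w=104, h=62)
violated soft preferences: none

1. status.y = 23  [list.top = status.top]
2. status.h = 62  [list.h = status.h]
3. status.x = 97  [status.left = list.right + 10]
4. status.w = 104  [status.w = 104]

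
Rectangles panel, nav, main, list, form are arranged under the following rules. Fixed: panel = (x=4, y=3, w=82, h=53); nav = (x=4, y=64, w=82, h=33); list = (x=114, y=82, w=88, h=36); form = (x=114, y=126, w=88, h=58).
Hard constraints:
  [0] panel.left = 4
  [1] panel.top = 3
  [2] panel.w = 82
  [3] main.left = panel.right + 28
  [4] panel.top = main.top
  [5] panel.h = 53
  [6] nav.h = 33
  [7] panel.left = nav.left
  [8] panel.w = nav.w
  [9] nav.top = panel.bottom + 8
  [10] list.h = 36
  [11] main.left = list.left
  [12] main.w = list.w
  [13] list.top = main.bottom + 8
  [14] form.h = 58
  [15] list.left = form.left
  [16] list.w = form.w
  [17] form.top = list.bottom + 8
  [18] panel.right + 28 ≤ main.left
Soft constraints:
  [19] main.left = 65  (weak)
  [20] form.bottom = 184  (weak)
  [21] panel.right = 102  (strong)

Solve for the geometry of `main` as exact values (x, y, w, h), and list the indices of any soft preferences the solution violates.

1. main.x = 114  [main.left = panel.right + 28]
2. main.y = 3  [panel.top = main.top]
3. main.w = 88  [main.w = list.w]
4. main.h = 71  [list.top = main.bottom + 8]

main = (x=114, y=3, w=88, h=71)
violated soft preferences: 19, 21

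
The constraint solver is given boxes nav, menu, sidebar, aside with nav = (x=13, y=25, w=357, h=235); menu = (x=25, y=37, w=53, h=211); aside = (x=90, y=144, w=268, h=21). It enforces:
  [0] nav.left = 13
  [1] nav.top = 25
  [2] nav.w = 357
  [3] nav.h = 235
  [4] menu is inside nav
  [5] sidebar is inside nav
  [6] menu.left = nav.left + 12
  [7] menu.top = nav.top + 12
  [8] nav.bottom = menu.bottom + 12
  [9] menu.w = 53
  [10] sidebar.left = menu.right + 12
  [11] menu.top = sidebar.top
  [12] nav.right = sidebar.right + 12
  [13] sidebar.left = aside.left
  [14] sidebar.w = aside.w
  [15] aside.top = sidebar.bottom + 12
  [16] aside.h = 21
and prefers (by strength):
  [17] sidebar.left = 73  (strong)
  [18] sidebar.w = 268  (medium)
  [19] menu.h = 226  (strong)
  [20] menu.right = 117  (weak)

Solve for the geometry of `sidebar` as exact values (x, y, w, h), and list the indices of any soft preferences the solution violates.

sidebar = (x=90, y=37, w=268, h=95)
violated soft preferences: 17, 19, 20

1. sidebar.x = 90  [sidebar.left = menu.right + 12]
2. sidebar.y = 37  [menu.top = sidebar.top]
3. sidebar.w = 268  [nav.right = sidebar.right + 12]
4. sidebar.h = 95  [aside.top = sidebar.bottom + 12]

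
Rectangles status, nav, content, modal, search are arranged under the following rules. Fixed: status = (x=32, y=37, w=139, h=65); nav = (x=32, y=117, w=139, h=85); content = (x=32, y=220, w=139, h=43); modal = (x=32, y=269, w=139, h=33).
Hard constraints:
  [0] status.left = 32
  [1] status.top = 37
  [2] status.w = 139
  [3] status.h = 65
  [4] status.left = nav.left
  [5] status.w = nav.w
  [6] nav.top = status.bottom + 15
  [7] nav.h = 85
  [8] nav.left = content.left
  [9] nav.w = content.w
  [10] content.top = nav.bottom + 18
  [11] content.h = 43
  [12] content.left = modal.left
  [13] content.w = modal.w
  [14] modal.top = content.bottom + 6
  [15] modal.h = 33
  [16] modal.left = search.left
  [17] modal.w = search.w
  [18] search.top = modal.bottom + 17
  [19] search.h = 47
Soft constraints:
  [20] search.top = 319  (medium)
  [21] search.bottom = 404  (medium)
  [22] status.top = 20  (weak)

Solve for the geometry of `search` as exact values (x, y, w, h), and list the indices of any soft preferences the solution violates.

search = (x=32, y=319, w=139, h=47)
violated soft preferences: 21, 22

1. search.x = 32  [modal.left = search.left]
2. search.w = 139  [modal.w = search.w]
3. search.y = 319  [search.top = modal.bottom + 17]
4. search.h = 47  [search.h = 47]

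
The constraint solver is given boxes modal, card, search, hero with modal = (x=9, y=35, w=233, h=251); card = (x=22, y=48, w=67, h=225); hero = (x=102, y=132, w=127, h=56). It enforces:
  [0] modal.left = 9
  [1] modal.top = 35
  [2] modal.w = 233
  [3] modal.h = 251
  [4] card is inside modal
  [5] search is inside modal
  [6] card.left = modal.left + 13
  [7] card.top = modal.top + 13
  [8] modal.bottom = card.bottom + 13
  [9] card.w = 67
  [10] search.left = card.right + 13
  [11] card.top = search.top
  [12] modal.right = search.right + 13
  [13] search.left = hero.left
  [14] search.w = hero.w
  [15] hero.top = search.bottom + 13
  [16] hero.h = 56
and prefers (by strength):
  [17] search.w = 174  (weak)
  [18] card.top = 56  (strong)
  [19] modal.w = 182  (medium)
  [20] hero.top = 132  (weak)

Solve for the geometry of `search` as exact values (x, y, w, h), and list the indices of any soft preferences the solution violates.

search = (x=102, y=48, w=127, h=71)
violated soft preferences: 17, 18, 19

1. search.x = 102  [search.left = card.right + 13]
2. search.y = 48  [card.top = search.top]
3. search.w = 127  [modal.right = search.right + 13]
4. search.h = 71  [hero.top = search.bottom + 13]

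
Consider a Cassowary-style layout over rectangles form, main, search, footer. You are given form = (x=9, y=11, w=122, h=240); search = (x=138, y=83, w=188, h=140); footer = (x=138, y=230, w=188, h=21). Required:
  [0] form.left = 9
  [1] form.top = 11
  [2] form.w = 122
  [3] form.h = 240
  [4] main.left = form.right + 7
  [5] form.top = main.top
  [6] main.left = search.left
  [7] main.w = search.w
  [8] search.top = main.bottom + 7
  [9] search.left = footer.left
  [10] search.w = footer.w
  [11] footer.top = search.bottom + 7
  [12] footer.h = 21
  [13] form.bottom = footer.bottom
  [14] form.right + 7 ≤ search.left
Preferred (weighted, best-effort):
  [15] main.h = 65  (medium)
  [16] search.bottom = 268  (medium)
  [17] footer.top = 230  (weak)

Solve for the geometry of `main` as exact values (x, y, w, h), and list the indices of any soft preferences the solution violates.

1. main.x = 138  [main.left = form.right + 7]
2. main.y = 11  [form.top = main.top]
3. main.w = 188  [main.w = search.w]
4. main.h = 65  [search.top = main.bottom + 7]

main = (x=138, y=11, w=188, h=65)
violated soft preferences: 16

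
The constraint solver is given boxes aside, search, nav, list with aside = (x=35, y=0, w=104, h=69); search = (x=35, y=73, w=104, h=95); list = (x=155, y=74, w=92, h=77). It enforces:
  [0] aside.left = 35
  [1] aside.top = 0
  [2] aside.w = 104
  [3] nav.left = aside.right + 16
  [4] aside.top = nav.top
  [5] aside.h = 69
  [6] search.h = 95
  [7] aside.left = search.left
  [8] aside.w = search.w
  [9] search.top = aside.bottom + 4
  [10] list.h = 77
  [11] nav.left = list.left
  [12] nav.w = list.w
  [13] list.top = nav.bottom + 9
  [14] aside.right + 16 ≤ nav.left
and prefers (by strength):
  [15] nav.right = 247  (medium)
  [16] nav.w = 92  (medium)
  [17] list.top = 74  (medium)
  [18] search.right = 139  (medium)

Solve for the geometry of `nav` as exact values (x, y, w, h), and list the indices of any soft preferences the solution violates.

1. nav.x = 155  [nav.left = aside.right + 16]
2. nav.y = 0  [aside.top = nav.top]
3. nav.w = 92  [nav.w = list.w]
4. nav.h = 65  [list.top = nav.bottom + 9]

nav = (x=155, y=0, w=92, h=65)
violated soft preferences: none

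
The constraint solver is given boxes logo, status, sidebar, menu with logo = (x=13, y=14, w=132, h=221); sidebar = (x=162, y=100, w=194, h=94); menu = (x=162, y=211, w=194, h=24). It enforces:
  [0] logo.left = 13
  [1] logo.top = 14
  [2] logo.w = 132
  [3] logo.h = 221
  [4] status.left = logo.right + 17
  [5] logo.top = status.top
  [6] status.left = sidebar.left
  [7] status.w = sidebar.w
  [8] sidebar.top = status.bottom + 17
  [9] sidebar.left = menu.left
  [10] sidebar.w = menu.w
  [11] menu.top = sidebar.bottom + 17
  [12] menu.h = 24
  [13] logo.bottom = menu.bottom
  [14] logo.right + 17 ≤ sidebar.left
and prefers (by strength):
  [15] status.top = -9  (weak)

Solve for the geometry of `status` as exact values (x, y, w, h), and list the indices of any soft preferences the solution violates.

status = (x=162, y=14, w=194, h=69)
violated soft preferences: 15

1. status.x = 162  [status.left = logo.right + 17]
2. status.y = 14  [logo.top = status.top]
3. status.w = 194  [status.w = sidebar.w]
4. status.h = 69  [sidebar.top = status.bottom + 17]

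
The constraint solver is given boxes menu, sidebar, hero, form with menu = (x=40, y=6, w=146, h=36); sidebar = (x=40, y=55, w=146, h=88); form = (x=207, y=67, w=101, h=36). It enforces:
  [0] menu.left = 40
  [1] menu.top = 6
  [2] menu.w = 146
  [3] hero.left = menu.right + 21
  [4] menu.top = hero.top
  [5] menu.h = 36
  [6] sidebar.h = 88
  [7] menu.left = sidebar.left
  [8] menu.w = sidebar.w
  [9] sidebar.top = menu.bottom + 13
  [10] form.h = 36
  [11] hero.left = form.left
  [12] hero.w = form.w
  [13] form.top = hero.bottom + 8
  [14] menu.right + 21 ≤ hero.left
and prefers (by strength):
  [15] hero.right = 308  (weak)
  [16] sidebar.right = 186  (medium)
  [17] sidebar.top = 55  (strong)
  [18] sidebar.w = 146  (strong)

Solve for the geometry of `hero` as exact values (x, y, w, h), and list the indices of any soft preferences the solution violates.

1. hero.x = 207  [hero.left = menu.right + 21]
2. hero.y = 6  [menu.top = hero.top]
3. hero.w = 101  [hero.w = form.w]
4. hero.h = 53  [form.top = hero.bottom + 8]

hero = (x=207, y=6, w=101, h=53)
violated soft preferences: none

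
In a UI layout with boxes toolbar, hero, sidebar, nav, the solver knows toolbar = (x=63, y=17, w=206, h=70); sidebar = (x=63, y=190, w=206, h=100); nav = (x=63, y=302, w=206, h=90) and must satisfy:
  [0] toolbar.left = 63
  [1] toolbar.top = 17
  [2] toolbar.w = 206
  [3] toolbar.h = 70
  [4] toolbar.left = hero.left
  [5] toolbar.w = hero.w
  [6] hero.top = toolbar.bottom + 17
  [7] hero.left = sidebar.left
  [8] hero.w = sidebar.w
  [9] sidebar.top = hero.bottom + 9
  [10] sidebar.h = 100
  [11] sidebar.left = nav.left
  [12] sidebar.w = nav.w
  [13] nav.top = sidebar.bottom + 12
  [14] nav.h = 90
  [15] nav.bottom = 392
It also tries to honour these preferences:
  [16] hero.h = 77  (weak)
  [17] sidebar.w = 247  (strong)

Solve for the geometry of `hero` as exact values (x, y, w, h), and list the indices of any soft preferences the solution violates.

hero = (x=63, y=104, w=206, h=77)
violated soft preferences: 17

1. hero.x = 63  [toolbar.left = hero.left]
2. hero.w = 206  [toolbar.w = hero.w]
3. hero.y = 104  [hero.top = toolbar.bottom + 17]
4. hero.h = 77  [sidebar.top = hero.bottom + 9]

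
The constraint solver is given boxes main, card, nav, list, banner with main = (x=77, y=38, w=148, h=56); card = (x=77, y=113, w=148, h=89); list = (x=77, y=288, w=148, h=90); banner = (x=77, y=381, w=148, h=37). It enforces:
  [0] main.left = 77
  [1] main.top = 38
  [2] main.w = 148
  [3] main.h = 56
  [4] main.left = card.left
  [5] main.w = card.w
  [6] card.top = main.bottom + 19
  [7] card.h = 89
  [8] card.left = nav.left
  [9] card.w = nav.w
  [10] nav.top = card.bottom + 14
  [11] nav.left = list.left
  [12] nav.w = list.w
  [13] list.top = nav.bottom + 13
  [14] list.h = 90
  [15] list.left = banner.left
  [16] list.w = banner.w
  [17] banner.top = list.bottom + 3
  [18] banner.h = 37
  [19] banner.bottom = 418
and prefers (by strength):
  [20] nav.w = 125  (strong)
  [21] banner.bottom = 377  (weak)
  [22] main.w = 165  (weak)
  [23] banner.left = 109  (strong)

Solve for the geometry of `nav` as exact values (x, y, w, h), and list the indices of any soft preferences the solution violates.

1. nav.x = 77  [card.left = nav.left]
2. nav.w = 148  [card.w = nav.w]
3. nav.y = 216  [nav.top = card.bottom + 14]
4. nav.h = 59  [list.top = nav.bottom + 13]

nav = (x=77, y=216, w=148, h=59)
violated soft preferences: 20, 21, 22, 23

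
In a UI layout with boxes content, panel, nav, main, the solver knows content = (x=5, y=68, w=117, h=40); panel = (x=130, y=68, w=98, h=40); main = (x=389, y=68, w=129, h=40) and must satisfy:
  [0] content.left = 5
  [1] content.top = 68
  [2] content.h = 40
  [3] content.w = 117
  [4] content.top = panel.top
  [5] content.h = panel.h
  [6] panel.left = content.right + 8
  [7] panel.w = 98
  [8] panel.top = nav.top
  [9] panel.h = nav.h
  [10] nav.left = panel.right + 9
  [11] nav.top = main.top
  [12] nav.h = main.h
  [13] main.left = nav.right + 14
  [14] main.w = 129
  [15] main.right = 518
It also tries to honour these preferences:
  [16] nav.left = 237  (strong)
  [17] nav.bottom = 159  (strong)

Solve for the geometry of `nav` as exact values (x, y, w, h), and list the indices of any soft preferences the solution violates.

nav = (x=237, y=68, w=138, h=40)
violated soft preferences: 17

1. nav.y = 68  [panel.top = nav.top]
2. nav.h = 40  [panel.h = nav.h]
3. nav.x = 237  [nav.left = panel.right + 9]
4. nav.w = 138  [main.left = nav.right + 14]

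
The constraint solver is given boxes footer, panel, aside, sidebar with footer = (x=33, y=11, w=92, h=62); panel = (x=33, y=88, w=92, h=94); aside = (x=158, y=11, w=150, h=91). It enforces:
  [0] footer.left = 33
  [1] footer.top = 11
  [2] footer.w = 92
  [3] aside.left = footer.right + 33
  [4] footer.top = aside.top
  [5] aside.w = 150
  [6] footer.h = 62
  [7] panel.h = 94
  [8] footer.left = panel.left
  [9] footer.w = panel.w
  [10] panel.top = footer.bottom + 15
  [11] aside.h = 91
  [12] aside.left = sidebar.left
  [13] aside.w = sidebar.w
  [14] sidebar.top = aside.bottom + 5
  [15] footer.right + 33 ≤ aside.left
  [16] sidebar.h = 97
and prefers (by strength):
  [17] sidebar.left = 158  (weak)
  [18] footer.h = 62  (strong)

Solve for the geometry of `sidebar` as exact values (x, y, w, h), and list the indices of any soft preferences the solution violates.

sidebar = (x=158, y=107, w=150, h=97)
violated soft preferences: none

1. sidebar.x = 158  [aside.left = sidebar.left]
2. sidebar.w = 150  [aside.w = sidebar.w]
3. sidebar.y = 107  [sidebar.top = aside.bottom + 5]
4. sidebar.h = 97  [sidebar.h = 97]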